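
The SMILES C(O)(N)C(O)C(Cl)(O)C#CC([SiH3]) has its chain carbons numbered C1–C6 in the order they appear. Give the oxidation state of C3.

C3 has one bond to C (0), one bond to C (0), one bond to Cl (+1), one bond to O (+1).
Oxidation state = 0 + 0 + 1 + 1 = +2.

+2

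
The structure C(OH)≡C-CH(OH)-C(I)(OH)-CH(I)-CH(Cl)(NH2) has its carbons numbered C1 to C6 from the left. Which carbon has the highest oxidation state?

Tallying each carbon's bonds:
C1: 3C, 1O → 0 + 1 = +1
C2: 4C → 0 = 0
C3: 2C, 1H, 1O → 0 − 1 + 1 = 0
C4: 2C, 1O, 1I → 0 + 1 + 1 = +2
C5: 2C, 1H, 1I → 0 − 1 + 1 = 0
C6: 1C, 1H, 1N, 1Cl → 0 − 1 + 1 + 1 = +1
The most oxidised carbon is C4 at +2.

C4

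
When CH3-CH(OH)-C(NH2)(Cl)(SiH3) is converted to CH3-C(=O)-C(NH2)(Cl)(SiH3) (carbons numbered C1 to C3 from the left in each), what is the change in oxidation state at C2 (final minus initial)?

Before: C2 has 2 bonds to C, 1 bond to H, 1 bond to O → oxidation state 0.
After: C2 has 2 bonds to C, 2 bonds to O → oxidation state +2.
Δ = +2 − (0) = +2, so this is an oxidation at C2.

+2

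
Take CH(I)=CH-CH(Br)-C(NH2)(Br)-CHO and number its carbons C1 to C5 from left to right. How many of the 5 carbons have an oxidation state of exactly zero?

Assign +1 per bond to O/N/halogen, −1 per bond to H or an electropositive element, and 0 per bond to carbon. Tallying each carbon:
C1: 2C, 1H, 1I → 0 − 1 + 1 = 0
C2: 3C, 1H → 0 − 1 = -1
C3: 2C, 1H, 1Br → 0 − 1 + 1 = 0
C4: 2C, 1N, 1Br → 0 + 1 + 1 = +2
C5: 1C, 1H, 2O → 0 − 1 + 2 = +1
2 carbons (C1, C3) meet the condition.

2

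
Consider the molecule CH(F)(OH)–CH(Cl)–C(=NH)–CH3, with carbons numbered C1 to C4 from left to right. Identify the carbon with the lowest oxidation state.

Assign +1 per bond to O/N/halogen, −1 per bond to H or an electropositive element, and 0 per bond to carbon. Tallying each carbon:
C1: 1C, 1H, 1O, 1F → 0 − 1 + 1 + 1 = +1
C2: 2C, 1H, 1Cl → 0 − 1 + 1 = 0
C3: 2C, 2N → 0 + 2 = +2
C4: 1C, 3H → 0 − 3 = -3
The most reduced carbon is C4 at -3.

C4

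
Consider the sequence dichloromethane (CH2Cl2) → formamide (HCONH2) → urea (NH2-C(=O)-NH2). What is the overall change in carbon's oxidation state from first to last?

Carbon oxidation states along the series — dichloromethane: 0, formamide: +2, urea: +4.
Net change = +4 − (0) = +4.

+4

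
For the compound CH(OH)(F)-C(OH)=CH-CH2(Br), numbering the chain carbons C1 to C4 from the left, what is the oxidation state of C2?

+1

C2 has one bond to C (0), a double bond to C (2×0 = 0), one bond to O (+1).
Oxidation state = 0 + 0 + 1 = +1.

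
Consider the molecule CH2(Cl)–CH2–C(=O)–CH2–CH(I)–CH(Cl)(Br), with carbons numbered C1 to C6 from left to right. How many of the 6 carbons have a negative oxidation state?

Tallying each carbon's bonds:
C1: 1C, 2H, 1Cl → 0 − 2 + 1 = -1
C2: 2C, 2H → 0 − 2 = -2
C3: 2C, 2O → 0 + 2 = +2
C4: 2C, 2H → 0 − 2 = -2
C5: 2C, 1H, 1I → 0 − 1 + 1 = 0
C6: 1C, 1H, 1Cl, 1Br → 0 − 1 + 1 + 1 = +1
3 carbons (C1, C2, C4) meet the condition.

3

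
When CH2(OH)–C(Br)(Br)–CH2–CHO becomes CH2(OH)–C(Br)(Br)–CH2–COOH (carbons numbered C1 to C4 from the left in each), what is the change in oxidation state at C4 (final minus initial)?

Before: C4 has 1 bond to C, 1 bond to H, 2 bonds to O → oxidation state +1.
After: C4 has 1 bond to C, 3 bonds to O → oxidation state +3.
Δ = +3 − (+1) = +2, so this is an oxidation at C4.

+2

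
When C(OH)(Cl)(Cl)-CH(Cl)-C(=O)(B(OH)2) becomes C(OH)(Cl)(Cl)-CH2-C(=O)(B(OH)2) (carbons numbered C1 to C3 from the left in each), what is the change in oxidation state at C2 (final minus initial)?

Before: C2 has 2 bonds to C, 1 bond to H, 1 bond to Cl → oxidation state 0.
After: C2 has 2 bonds to C, 2 bonds to H → oxidation state -2.
Δ = -2 − (0) = -2, so this is a reduction at C2.

-2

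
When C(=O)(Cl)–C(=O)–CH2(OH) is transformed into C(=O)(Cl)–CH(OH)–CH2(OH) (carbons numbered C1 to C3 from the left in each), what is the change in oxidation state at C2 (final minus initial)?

-2

Before: C2 has 2 bonds to C, 2 bonds to O → oxidation state +2.
After: C2 has 2 bonds to C, 1 bond to H, 1 bond to O → oxidation state 0.
Δ = 0 − (+2) = -2, so this is a reduction at C2.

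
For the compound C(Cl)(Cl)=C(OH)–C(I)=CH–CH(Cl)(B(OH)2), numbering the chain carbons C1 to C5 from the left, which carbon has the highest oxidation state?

C1

Tallying each carbon's bonds:
C1: 2C, 2Cl → 0 + 2 = +2
C2: 3C, 1O → 0 + 1 = +1
C3: 3C, 1I → 0 + 1 = +1
C4: 3C, 1H → 0 − 1 = -1
C5: 1C, 1H, 1Cl, 1B → 0 − 1 + 1 − 1 = -1
The most oxidised carbon is C1 at +2.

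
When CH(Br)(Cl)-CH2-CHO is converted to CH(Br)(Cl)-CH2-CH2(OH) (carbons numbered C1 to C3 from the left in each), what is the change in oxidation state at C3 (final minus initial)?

-2

Before: C3 has 1 bond to C, 1 bond to H, 2 bonds to O → oxidation state +1.
After: C3 has 1 bond to C, 2 bonds to H, 1 bond to O → oxidation state -1.
Δ = -1 − (+1) = -2, so this is a reduction at C3.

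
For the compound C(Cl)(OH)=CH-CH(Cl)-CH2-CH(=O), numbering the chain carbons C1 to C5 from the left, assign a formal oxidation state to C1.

+2

Each bond to a more electronegative atom (O, N, halogen) counts +1, each bond to a less electronegative atom (H, metal, B, Si) counts −1, and each C–C bond counts 0.
C1 has a double bond to C (2×0 = 0), one bond to Cl (+1), one bond to O (+1).
Oxidation state = 0 + 1 + 1 = +2.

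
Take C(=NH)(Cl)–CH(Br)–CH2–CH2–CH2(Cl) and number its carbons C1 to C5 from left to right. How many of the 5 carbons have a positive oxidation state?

1

Tallying each carbon's bonds:
C1: 1C, 2N, 1Cl → 0 + 2 + 1 = +3
C2: 2C, 1H, 1Br → 0 − 1 + 1 = 0
C3: 2C, 2H → 0 − 2 = -2
C4: 2C, 2H → 0 − 2 = -2
C5: 1C, 2H, 1Cl → 0 − 2 + 1 = -1
1 carbon (C1) meets the condition.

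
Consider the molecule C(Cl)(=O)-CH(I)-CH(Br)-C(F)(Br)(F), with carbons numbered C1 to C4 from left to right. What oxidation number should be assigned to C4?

+3

Bonds to more-electronegative neighbours contribute +1 each, bonds to H or metals contribute −1 each, and C–C bonds contribute 0.
C4 has one bond to C (0), one bond to F (+1), one bond to Br (+1), one bond to F (+1).
Oxidation state = 0 + 1 + 1 + 1 = +3.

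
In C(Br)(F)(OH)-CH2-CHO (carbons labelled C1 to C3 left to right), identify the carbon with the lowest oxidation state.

C2

Bonds to more-electronegative neighbours contribute +1 each, bonds to H or metals contribute −1 each, and C–C bonds contribute 0. Tallying each carbon:
C1: 1C, 1O, 1F, 1Br → 0 + 1 + 1 + 1 = +3
C2: 2C, 2H → 0 − 2 = -2
C3: 1C, 1H, 2O → 0 − 1 + 2 = +1
The most reduced carbon is C2 at -2.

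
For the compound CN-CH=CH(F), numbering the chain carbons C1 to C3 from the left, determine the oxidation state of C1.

C1 has one bond to C (0), a triple bond to N (3×+1 = +3).
Oxidation state = 0 + 3 = +3.

+3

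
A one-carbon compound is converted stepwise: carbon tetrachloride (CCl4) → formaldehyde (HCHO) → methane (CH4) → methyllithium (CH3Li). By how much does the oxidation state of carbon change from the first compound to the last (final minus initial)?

Carbon oxidation states along the series — carbon tetrachloride: +4, formaldehyde: 0, methane: -4, methyllithium: -4.
Net change = -4 − (+4) = -8.

-8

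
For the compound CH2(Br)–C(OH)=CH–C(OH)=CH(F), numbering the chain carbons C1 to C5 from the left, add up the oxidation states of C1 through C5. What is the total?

0

Bonds to more-electronegative neighbours contribute +1 each, bonds to H or metals contribute −1 each, and C–C bonds contribute 0. Tallying each carbon:
C1: 1C, 2H, 1Br → 0 − 2 + 1 = -1
C2: 3C, 1O → 0 + 1 = +1
C3: 3C, 1H → 0 − 1 = -1
C4: 3C, 1O → 0 + 1 = +1
C5: 2C, 1H, 1F → 0 − 1 + 1 = 0
Sum = -1 + 1 − 1 + 1 + 0 = 0.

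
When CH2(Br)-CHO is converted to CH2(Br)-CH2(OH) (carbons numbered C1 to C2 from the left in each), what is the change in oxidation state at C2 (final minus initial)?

Before: C2 has 1 bond to C, 1 bond to H, 2 bonds to O → oxidation state +1.
After: C2 has 1 bond to C, 2 bonds to H, 1 bond to O → oxidation state -1.
Δ = -1 − (+1) = -2, so this is a reduction at C2.

-2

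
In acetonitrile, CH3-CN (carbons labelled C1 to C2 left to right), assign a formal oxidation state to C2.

C2 has a triple bond to N (3×+1 = +3), one bond to C (0).
Oxidation state = +3 + 0 = +3.

+3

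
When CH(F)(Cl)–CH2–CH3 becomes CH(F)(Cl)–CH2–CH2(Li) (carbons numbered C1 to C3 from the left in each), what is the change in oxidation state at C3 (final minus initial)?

Before: C3 has 1 bond to C, 3 bonds to H → oxidation state -3.
After: C3 has 1 bond to C, 2 bonds to H, 1 bond to Li → oxidation state -3.
Δ = -3 − (-3) = 0, so no net redox change at C3.

0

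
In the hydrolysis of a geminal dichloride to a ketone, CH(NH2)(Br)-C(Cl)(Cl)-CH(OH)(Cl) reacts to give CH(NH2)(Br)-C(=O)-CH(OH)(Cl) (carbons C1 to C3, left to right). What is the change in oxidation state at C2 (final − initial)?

Before: C2 has 2 bonds to C, 2 bonds to Cl → oxidation state +2.
After: C2 has 2 bonds to C, 2 bonds to O → oxidation state +2.
Δ = +2 − (+2) = 0, so no net redox change at C2.

0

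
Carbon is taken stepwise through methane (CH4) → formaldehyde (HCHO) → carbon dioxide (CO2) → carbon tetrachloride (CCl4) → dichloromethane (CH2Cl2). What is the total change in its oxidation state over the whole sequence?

+4

Carbon oxidation states along the series — methane: -4, formaldehyde: 0, carbon dioxide: +4, carbon tetrachloride: +4, dichloromethane: 0.
Net change = 0 − (-4) = +4.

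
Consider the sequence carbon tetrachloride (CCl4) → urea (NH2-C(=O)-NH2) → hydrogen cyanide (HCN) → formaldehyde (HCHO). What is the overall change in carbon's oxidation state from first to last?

-4

Carbon oxidation states along the series — carbon tetrachloride: +4, urea: +4, hydrogen cyanide: +2, formaldehyde: 0.
Net change = 0 − (+4) = -4.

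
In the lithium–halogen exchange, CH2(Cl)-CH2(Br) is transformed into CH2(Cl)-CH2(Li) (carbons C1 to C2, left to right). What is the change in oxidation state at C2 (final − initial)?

-2

Before: C2 has 1 bond to C, 2 bonds to H, 1 bond to Br → oxidation state -1.
After: C2 has 1 bond to C, 2 bonds to H, 1 bond to Li → oxidation state -3.
Δ = -3 − (-1) = -2, so this is a reduction at C2.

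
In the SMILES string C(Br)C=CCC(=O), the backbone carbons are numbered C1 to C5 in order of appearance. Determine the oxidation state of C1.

-1

C1 has one bond to C (0), one bond to H (-1), one bond to H (-1), one bond to Br (+1).
Oxidation state = 0 − 1 − 1 + 1 = -1.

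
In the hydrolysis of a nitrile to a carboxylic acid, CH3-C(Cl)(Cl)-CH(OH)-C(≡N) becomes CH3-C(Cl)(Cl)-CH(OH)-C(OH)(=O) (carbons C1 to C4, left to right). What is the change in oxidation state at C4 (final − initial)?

0

Before: C4 has 1 bond to C, 3 bonds to N → oxidation state +3.
After: C4 has 1 bond to C, 3 bonds to O → oxidation state +3.
Δ = +3 − (+3) = 0, so no net redox change at C4.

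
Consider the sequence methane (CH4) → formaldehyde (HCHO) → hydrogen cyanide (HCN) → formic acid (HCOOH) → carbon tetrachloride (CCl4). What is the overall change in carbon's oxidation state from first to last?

+8

Carbon oxidation states along the series — methane: -4, formaldehyde: 0, hydrogen cyanide: +2, formic acid: +2, carbon tetrachloride: +4.
Net change = +4 − (-4) = +8.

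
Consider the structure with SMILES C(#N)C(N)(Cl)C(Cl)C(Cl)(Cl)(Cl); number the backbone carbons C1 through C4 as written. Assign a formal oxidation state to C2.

C2 has one bond to C (0), one bond to C (0), one bond to N (+1), one bond to Cl (+1).
Oxidation state = 0 + 0 + 1 + 1 = +2.

+2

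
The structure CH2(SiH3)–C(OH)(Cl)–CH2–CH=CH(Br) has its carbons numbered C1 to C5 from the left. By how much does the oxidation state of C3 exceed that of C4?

C3: 2C, 2H → 0 − 2 = -2
C4: 3C, 1H → 0 − 1 = -1
Difference: -2 − (-1) = -1.

-1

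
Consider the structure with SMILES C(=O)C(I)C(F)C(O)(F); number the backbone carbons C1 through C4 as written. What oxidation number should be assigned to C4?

+1

C4 has one bond to C (0), one bond to O (+1), one bond to F (+1), one bond to H (-1).
Oxidation state = 0 + 1 + 1 − 1 = +1.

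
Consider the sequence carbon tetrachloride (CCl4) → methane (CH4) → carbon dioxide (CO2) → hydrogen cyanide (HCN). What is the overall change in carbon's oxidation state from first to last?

-2

Carbon oxidation states along the series — carbon tetrachloride: +4, methane: -4, carbon dioxide: +4, hydrogen cyanide: +2.
Net change = +2 − (+4) = -2.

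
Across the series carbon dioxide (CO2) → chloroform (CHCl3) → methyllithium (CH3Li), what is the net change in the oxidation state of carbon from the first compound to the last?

Carbon oxidation states along the series — carbon dioxide: +4, chloroform: +2, methyllithium: -4.
Net change = -4 − (+4) = -8.

-8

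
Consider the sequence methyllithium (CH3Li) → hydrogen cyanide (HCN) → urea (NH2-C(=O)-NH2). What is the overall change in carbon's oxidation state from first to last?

Carbon oxidation states along the series — methyllithium: -4, hydrogen cyanide: +2, urea: +4.
Net change = +4 − (-4) = +8.

+8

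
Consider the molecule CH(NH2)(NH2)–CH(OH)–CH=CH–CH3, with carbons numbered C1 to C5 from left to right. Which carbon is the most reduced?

Each bond to a more electronegative atom (O, N, halogen) counts +1, each bond to a less electronegative atom (H, metal, B, Si) counts −1, and each C–C bond counts 0. Tallying each carbon:
C1: 1C, 1H, 2N → 0 − 1 + 2 = +1
C2: 2C, 1H, 1O → 0 − 1 + 1 = 0
C3: 3C, 1H → 0 − 1 = -1
C4: 3C, 1H → 0 − 1 = -1
C5: 1C, 3H → 0 − 3 = -3
The most reduced carbon is C5 at -3.

C5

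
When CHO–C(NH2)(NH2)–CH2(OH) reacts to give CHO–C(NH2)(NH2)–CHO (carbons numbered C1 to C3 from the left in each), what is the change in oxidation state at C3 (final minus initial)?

Before: C3 has 1 bond to C, 2 bonds to H, 1 bond to O → oxidation state -1.
After: C3 has 1 bond to C, 1 bond to H, 2 bonds to O → oxidation state +1.
Δ = +1 − (-1) = +2, so this is an oxidation at C3.

+2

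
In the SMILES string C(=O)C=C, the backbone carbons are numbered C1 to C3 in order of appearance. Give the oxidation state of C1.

C1 has one bond to C (0), a double bond to O (2×+1 = +2), one bond to H (-1).
Oxidation state = 0 + 2 − 1 = +1.

+1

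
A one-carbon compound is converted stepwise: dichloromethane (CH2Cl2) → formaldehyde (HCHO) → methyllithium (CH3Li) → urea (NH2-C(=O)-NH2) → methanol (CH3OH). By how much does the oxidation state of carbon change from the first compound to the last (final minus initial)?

-2

Carbon oxidation states along the series — dichloromethane: 0, formaldehyde: 0, methyllithium: -4, urea: +4, methanol: -2.
Net change = -2 − (0) = -2.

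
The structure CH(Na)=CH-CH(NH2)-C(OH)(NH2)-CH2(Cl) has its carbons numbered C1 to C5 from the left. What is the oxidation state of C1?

-2

Count +1 for every bond to an atom more electronegative than carbon and −1 for every bond to one less electronegative; C–C bonds are 0.
C1 has a double bond to C (2×0 = 0), one bond to Na (-1), one bond to H (-1).
Oxidation state = 0 − 1 − 1 = -2.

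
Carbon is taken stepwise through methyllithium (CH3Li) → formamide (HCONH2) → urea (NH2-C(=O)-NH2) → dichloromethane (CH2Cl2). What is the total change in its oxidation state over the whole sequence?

+4

Carbon oxidation states along the series — methyllithium: -4, formamide: +2, urea: +4, dichloromethane: 0.
Net change = 0 − (-4) = +4.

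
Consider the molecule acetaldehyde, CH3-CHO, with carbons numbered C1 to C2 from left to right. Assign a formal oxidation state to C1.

C1 has one bond to H (-1), one bond to H (-1), one bond to H (-1), one bond to C (0).
Oxidation state = -1 − 1 − 1 + 0 = -3.

-3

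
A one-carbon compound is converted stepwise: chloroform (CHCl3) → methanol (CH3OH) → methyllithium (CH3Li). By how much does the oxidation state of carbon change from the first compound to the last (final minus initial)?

Carbon oxidation states along the series — chloroform: +2, methanol: -2, methyllithium: -4.
Net change = -4 − (+2) = -6.

-6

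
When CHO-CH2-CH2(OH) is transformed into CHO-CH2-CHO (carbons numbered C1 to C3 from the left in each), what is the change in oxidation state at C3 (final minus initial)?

Before: C3 has 1 bond to C, 2 bonds to H, 1 bond to O → oxidation state -1.
After: C3 has 1 bond to C, 1 bond to H, 2 bonds to O → oxidation state +1.
Δ = +1 − (-1) = +2, so this is an oxidation at C3.

+2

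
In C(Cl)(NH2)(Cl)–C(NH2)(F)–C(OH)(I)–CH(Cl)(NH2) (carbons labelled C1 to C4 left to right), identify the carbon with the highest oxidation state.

C1

Count +1 for every bond to an atom more electronegative than carbon and −1 for every bond to one less electronegative; C–C bonds are 0. Tallying each carbon:
C1: 1C, 1N, 2Cl → 0 + 1 + 2 = +3
C2: 2C, 1N, 1F → 0 + 1 + 1 = +2
C3: 2C, 1O, 1I → 0 + 1 + 1 = +2
C4: 1C, 1H, 1N, 1Cl → 0 − 1 + 1 + 1 = +1
The most oxidised carbon is C1 at +3.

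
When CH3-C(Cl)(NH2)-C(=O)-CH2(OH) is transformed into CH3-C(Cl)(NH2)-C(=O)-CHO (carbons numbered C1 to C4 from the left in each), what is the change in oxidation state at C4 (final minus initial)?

Before: C4 has 1 bond to C, 2 bonds to H, 1 bond to O → oxidation state -1.
After: C4 has 1 bond to C, 1 bond to H, 2 bonds to O → oxidation state +1.
Δ = +1 − (-1) = +2, so this is an oxidation at C4.

+2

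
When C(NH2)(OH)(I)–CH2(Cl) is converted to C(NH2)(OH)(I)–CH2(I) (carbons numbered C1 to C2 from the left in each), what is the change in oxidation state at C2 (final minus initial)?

0

Before: C2 has 1 bond to C, 2 bonds to H, 1 bond to Cl → oxidation state -1.
After: C2 has 1 bond to C, 2 bonds to H, 1 bond to I → oxidation state -1.
Δ = -1 − (-1) = 0, so no net redox change at C2.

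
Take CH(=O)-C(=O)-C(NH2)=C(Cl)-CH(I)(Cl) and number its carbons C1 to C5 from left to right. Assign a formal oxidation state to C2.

C2 has one bond to C (0), one bond to C (0), a double bond to O (2×+1 = +2).
Oxidation state = 0 + 0 + 2 = +2.

+2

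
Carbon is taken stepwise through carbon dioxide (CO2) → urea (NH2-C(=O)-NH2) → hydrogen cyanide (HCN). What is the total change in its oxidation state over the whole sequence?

Carbon oxidation states along the series — carbon dioxide: +4, urea: +4, hydrogen cyanide: +2.
Net change = +2 − (+4) = -2.

-2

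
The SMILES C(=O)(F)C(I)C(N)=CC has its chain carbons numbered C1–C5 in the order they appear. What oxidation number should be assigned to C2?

0

C2 has one bond to C (0), one bond to C (0), one bond to I (+1), one bond to H (-1).
Oxidation state = 0 + 0 + 1 − 1 = 0.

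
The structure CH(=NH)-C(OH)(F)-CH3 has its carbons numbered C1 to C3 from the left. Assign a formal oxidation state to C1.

C1 has one bond to C (0), one bond to H (-1), a double bond to N (2×+1 = +2).
Oxidation state = 0 − 1 + 2 = +1.

+1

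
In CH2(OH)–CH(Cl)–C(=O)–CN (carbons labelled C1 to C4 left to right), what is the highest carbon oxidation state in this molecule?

+3

Assign +1 per bond to O/N/halogen, −1 per bond to H or an electropositive element, and 0 per bond to carbon. Tallying each carbon:
C1: 1C, 2H, 1O → 0 − 2 + 1 = -1
C2: 2C, 1H, 1Cl → 0 − 1 + 1 = 0
C3: 2C, 2O → 0 + 2 = +2
C4: 1C, 3N → 0 + 3 = +3
The highest value is +3.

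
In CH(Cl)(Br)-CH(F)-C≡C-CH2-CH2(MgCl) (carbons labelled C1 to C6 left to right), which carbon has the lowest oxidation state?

Count +1 for every bond to an atom more electronegative than carbon and −1 for every bond to one less electronegative; C–C bonds are 0. Tallying each carbon:
C1: 1C, 1H, 1Cl, 1Br → 0 − 1 + 1 + 1 = +1
C2: 2C, 1H, 1F → 0 − 1 + 1 = 0
C3: 4C → 0 = 0
C4: 4C → 0 = 0
C5: 2C, 2H → 0 − 2 = -2
C6: 1C, 2H, 1Mg → 0 − 2 − 1 = -3
The most reduced carbon is C6 at -3.

C6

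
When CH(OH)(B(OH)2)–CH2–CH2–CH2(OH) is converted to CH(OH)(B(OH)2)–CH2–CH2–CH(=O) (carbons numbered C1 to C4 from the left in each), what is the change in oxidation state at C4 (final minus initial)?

+2

Before: C4 has 1 bond to C, 2 bonds to H, 1 bond to O → oxidation state -1.
After: C4 has 1 bond to C, 1 bond to H, 2 bonds to O → oxidation state +1.
Δ = +1 − (-1) = +2, so this is an oxidation at C4.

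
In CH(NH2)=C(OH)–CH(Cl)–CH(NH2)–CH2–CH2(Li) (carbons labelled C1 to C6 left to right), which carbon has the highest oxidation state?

C2

Tallying each carbon's bonds:
C1: 2C, 1H, 1N → 0 − 1 + 1 = 0
C2: 3C, 1O → 0 + 1 = +1
C3: 2C, 1H, 1Cl → 0 − 1 + 1 = 0
C4: 2C, 1H, 1N → 0 − 1 + 1 = 0
C5: 2C, 2H → 0 − 2 = -2
C6: 1C, 2H, 1Li → 0 − 2 − 1 = -3
The most oxidised carbon is C2 at +1.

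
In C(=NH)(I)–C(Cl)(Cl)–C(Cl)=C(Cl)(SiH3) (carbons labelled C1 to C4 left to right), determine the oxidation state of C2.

Each bond to a more electronegative atom (O, N, halogen) counts +1, each bond to a less electronegative atom (H, metal, B, Si) counts −1, and each C–C bond counts 0.
C2 has one bond to C (0), one bond to C (0), one bond to Cl (+1), one bond to Cl (+1).
Oxidation state = 0 + 0 + 1 + 1 = +2.

+2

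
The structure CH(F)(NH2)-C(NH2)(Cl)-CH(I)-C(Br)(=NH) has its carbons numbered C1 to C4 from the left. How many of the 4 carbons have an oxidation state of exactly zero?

Tallying each carbon's bonds:
C1: 1C, 1H, 1N, 1F → 0 − 1 + 1 + 1 = +1
C2: 2C, 1N, 1Cl → 0 + 1 + 1 = +2
C3: 2C, 1H, 1I → 0 − 1 + 1 = 0
C4: 1C, 2N, 1Br → 0 + 2 + 1 = +3
1 carbon (C3) meets the condition.

1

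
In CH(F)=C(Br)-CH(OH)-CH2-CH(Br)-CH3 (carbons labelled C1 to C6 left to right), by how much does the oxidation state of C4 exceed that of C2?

C4: 2C, 2H → 0 − 2 = -2
C2: 3C, 1Br → 0 + 1 = +1
Difference: -2 − (+1) = -3.

-3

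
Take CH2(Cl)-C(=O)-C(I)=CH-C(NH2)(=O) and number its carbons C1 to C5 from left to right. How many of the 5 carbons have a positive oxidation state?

3

Bonds to more-electronegative neighbours contribute +1 each, bonds to H or metals contribute −1 each, and C–C bonds contribute 0. Tallying each carbon:
C1: 1C, 2H, 1Cl → 0 − 2 + 1 = -1
C2: 2C, 2O → 0 + 2 = +2
C3: 3C, 1I → 0 + 1 = +1
C4: 3C, 1H → 0 − 1 = -1
C5: 1C, 2O, 1N → 0 + 2 + 1 = +3
3 carbons (C2, C3, C5) meet the condition.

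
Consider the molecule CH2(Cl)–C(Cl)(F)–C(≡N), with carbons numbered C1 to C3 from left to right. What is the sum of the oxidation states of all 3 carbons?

Assign +1 per bond to O/N/halogen, −1 per bond to H or an electropositive element, and 0 per bond to carbon. Tallying each carbon:
C1: 1C, 2H, 1Cl → 0 − 2 + 1 = -1
C2: 2C, 1F, 1Cl → 0 + 1 + 1 = +2
C3: 1C, 3N → 0 + 3 = +3
Sum = -1 + 2 + 3 = +4.

+4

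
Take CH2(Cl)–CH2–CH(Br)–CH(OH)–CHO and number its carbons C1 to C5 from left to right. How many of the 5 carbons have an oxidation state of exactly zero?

2

Assign +1 per bond to O/N/halogen, −1 per bond to H or an electropositive element, and 0 per bond to carbon. Tallying each carbon:
C1: 1C, 2H, 1Cl → 0 − 2 + 1 = -1
C2: 2C, 2H → 0 − 2 = -2
C3: 2C, 1H, 1Br → 0 − 1 + 1 = 0
C4: 2C, 1H, 1O → 0 − 1 + 1 = 0
C5: 1C, 1H, 2O → 0 − 1 + 2 = +1
2 carbons (C3, C4) meet the condition.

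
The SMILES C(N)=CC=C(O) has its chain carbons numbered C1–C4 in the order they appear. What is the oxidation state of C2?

-1

C2 has a double bond to C (2×0 = 0), one bond to C (0), one bond to H (-1).
Oxidation state = 0 + 0 − 1 = -1.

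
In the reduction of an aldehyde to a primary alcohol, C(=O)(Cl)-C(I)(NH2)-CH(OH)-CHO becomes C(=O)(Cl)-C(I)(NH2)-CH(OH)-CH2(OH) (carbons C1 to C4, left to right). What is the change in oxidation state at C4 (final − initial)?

Before: C4 has 1 bond to C, 1 bond to H, 2 bonds to O → oxidation state +1.
After: C4 has 1 bond to C, 2 bonds to H, 1 bond to O → oxidation state -1.
Δ = -1 − (+1) = -2, so this is a reduction at C4.

-2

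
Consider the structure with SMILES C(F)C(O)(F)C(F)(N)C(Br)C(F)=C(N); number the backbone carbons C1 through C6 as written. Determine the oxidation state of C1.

C1 has one bond to C (0), one bond to H (-1), one bond to H (-1), one bond to F (+1).
Oxidation state = 0 − 1 − 1 + 1 = -1.

-1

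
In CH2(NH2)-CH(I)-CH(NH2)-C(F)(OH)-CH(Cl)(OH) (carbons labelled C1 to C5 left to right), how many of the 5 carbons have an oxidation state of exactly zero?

Bonds to more-electronegative neighbours contribute +1 each, bonds to H or metals contribute −1 each, and C–C bonds contribute 0. Tallying each carbon:
C1: 1C, 2H, 1N → 0 − 2 + 1 = -1
C2: 2C, 1H, 1I → 0 − 1 + 1 = 0
C3: 2C, 1H, 1N → 0 − 1 + 1 = 0
C4: 2C, 1O, 1F → 0 + 1 + 1 = +2
C5: 1C, 1H, 1O, 1Cl → 0 − 1 + 1 + 1 = +1
2 carbons (C2, C3) meet the condition.

2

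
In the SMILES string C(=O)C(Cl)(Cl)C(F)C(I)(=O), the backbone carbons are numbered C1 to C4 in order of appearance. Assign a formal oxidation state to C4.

+3

Count +1 for every bond to an atom more electronegative than carbon and −1 for every bond to one less electronegative; C–C bonds are 0.
C4 has one bond to C (0), one bond to I (+1), a double bond to O (2×+1 = +2).
Oxidation state = 0 + 1 + 2 = +3.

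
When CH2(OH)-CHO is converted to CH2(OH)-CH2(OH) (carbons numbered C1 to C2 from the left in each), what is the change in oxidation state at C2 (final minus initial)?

Before: C2 has 1 bond to C, 1 bond to H, 2 bonds to O → oxidation state +1.
After: C2 has 1 bond to C, 2 bonds to H, 1 bond to O → oxidation state -1.
Δ = -1 − (+1) = -2, so this is a reduction at C2.

-2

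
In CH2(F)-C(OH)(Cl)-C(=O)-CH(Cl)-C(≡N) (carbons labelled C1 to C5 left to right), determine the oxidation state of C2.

Each bond to a more electronegative atom (O, N, halogen) counts +1, each bond to a less electronegative atom (H, metal, B, Si) counts −1, and each C–C bond counts 0.
C2 has one bond to C (0), one bond to C (0), one bond to O (+1), one bond to Cl (+1).
Oxidation state = 0 + 0 + 1 + 1 = +2.

+2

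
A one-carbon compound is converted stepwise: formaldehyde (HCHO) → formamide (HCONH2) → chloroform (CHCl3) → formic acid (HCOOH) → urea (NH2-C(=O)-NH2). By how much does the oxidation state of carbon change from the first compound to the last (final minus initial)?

Carbon oxidation states along the series — formaldehyde: 0, formamide: +2, chloroform: +2, formic acid: +2, urea: +4.
Net change = +4 − (0) = +4.

+4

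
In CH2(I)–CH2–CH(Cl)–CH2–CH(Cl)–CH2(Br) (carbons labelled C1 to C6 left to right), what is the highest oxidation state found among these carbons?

0

Each bond to a more electronegative atom (O, N, halogen) counts +1, each bond to a less electronegative atom (H, metal, B, Si) counts −1, and each C–C bond counts 0. Tallying each carbon:
C1: 1C, 2H, 1I → 0 − 2 + 1 = -1
C2: 2C, 2H → 0 − 2 = -2
C3: 2C, 1H, 1Cl → 0 − 1 + 1 = 0
C4: 2C, 2H → 0 − 2 = -2
C5: 2C, 1H, 1Cl → 0 − 1 + 1 = 0
C6: 1C, 2H, 1Br → 0 − 2 + 1 = -1
The highest value is 0.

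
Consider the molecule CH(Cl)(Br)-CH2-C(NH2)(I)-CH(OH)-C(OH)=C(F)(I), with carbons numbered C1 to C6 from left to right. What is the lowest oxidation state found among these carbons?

-2

Assign +1 per bond to O/N/halogen, −1 per bond to H or an electropositive element, and 0 per bond to carbon. Tallying each carbon:
C1: 1C, 1H, 1Cl, 1Br → 0 − 1 + 1 + 1 = +1
C2: 2C, 2H → 0 − 2 = -2
C3: 2C, 1N, 1I → 0 + 1 + 1 = +2
C4: 2C, 1H, 1O → 0 − 1 + 1 = 0
C5: 3C, 1O → 0 + 1 = +1
C6: 2C, 1F, 1I → 0 + 1 + 1 = +2
The lowest value is -2.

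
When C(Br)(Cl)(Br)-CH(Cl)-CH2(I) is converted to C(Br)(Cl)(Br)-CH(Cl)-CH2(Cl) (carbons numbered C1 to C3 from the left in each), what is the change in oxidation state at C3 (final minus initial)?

Before: C3 has 1 bond to C, 2 bonds to H, 1 bond to I → oxidation state -1.
After: C3 has 1 bond to C, 2 bonds to H, 1 bond to Cl → oxidation state -1.
Δ = -1 − (-1) = 0, so no net redox change at C3.

0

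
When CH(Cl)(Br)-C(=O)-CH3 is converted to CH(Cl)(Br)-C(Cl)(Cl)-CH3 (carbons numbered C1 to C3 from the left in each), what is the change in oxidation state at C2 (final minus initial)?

0

Before: C2 has 2 bonds to C, 2 bonds to O → oxidation state +2.
After: C2 has 2 bonds to C, 2 bonds to Cl → oxidation state +2.
Δ = +2 − (+2) = 0, so no net redox change at C2.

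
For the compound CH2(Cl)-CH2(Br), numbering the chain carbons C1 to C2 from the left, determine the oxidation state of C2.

-1

C2 has one bond to C (0), one bond to H (-1), one bond to Br (+1), one bond to H (-1).
Oxidation state = 0 − 1 + 1 − 1 = -1.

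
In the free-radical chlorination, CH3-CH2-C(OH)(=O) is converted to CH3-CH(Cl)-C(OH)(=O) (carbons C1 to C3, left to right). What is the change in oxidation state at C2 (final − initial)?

+2

Before: C2 has 2 bonds to C, 2 bonds to H → oxidation state -2.
After: C2 has 2 bonds to C, 1 bond to H, 1 bond to Cl → oxidation state 0.
Δ = 0 − (-2) = +2, so this is an oxidation at C2.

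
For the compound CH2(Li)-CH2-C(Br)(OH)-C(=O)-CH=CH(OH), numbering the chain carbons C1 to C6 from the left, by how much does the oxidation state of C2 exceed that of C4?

-4

C2: 2C, 2H → 0 − 2 = -2
C4: 2C, 2O → 0 + 2 = +2
Difference: -2 − (+2) = -4.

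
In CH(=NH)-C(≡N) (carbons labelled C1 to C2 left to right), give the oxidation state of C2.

+3

C2 has one bond to C (0), a triple bond to N (3×+1 = +3).
Oxidation state = 0 + 3 = +3.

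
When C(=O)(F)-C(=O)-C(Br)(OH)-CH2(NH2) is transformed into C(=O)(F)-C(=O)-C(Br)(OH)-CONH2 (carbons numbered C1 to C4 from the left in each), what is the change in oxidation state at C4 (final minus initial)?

Before: C4 has 1 bond to C, 2 bonds to H, 1 bond to N → oxidation state -1.
After: C4 has 1 bond to C, 2 bonds to O, 1 bond to N → oxidation state +3.
Δ = +3 − (-1) = +4, so this is an oxidation at C4.

+4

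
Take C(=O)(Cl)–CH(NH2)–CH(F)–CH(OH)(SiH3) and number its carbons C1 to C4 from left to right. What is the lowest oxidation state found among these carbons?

Tallying each carbon's bonds:
C1: 1C, 2O, 1Cl → 0 + 2 + 1 = +3
C2: 2C, 1H, 1N → 0 − 1 + 1 = 0
C3: 2C, 1H, 1F → 0 − 1 + 1 = 0
C4: 1C, 1H, 1O, 1Si → 0 − 1 + 1 − 1 = -1
The lowest value is -1.

-1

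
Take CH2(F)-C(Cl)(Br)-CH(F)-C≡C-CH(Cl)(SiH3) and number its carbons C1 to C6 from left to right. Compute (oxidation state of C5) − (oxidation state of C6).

+1

C5: 4C → 0 = 0
C6: 1C, 1H, 1Cl, 1Si → 0 − 1 + 1 − 1 = -1
Difference: 0 − (-1) = +1.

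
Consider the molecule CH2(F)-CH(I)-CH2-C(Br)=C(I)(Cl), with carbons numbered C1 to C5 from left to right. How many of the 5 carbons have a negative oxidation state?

Each bond to a more electronegative atom (O, N, halogen) counts +1, each bond to a less electronegative atom (H, metal, B, Si) counts −1, and each C–C bond counts 0. Tallying each carbon:
C1: 1C, 2H, 1F → 0 − 2 + 1 = -1
C2: 2C, 1H, 1I → 0 − 1 + 1 = 0
C3: 2C, 2H → 0 − 2 = -2
C4: 3C, 1Br → 0 + 1 = +1
C5: 2C, 1Cl, 1I → 0 + 1 + 1 = +2
2 carbons (C1, C3) meet the condition.

2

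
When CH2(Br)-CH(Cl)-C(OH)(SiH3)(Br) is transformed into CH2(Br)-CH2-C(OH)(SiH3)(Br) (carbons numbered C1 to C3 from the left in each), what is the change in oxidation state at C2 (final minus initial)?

-2

Before: C2 has 2 bonds to C, 1 bond to H, 1 bond to Cl → oxidation state 0.
After: C2 has 2 bonds to C, 2 bonds to H → oxidation state -2.
Δ = -2 − (0) = -2, so this is a reduction at C2.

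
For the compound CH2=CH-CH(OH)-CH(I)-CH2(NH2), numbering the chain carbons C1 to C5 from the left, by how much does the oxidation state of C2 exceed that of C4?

-1

C2: 3C, 1H → 0 − 1 = -1
C4: 2C, 1H, 1I → 0 − 1 + 1 = 0
Difference: -1 − (0) = -1.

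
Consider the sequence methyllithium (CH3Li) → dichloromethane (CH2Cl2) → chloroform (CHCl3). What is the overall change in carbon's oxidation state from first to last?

+6

Carbon oxidation states along the series — methyllithium: -4, dichloromethane: 0, chloroform: +2.
Net change = +2 − (-4) = +6.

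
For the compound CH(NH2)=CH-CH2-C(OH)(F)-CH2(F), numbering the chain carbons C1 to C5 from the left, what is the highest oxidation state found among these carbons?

+2

Each bond to a more electronegative atom (O, N, halogen) counts +1, each bond to a less electronegative atom (H, metal, B, Si) counts −1, and each C–C bond counts 0. Tallying each carbon:
C1: 2C, 1H, 1N → 0 − 1 + 1 = 0
C2: 3C, 1H → 0 − 1 = -1
C3: 2C, 2H → 0 − 2 = -2
C4: 2C, 1O, 1F → 0 + 1 + 1 = +2
C5: 1C, 2H, 1F → 0 − 2 + 1 = -1
The highest value is +2.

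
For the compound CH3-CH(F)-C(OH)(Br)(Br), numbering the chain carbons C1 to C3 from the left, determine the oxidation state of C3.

C3 has one bond to C (0), one bond to O (+1), one bond to Br (+1), one bond to Br (+1).
Oxidation state = 0 + 1 + 1 + 1 = +3.

+3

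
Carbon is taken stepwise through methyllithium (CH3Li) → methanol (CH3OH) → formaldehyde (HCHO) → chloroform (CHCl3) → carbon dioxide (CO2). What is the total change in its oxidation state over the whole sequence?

Carbon oxidation states along the series — methyllithium: -4, methanol: -2, formaldehyde: 0, chloroform: +2, carbon dioxide: +4.
Net change = +4 − (-4) = +8.

+8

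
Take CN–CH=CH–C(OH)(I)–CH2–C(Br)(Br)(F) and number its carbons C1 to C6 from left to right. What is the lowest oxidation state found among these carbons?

Tallying each carbon's bonds:
C1: 1C, 3N → 0 + 3 = +3
C2: 3C, 1H → 0 − 1 = -1
C3: 3C, 1H → 0 − 1 = -1
C4: 2C, 1O, 1I → 0 + 1 + 1 = +2
C5: 2C, 2H → 0 − 2 = -2
C6: 1C, 1F, 2Br → 0 + 1 + 2 = +3
The lowest value is -2.

-2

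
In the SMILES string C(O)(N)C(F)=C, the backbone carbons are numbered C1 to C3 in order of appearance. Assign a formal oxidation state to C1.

+1

Bonds to more-electronegative neighbours contribute +1 each, bonds to H or metals contribute −1 each, and C–C bonds contribute 0.
C1 has one bond to C (0), one bond to O (+1), one bond to N (+1), one bond to H (-1).
Oxidation state = 0 + 1 + 1 − 1 = +1.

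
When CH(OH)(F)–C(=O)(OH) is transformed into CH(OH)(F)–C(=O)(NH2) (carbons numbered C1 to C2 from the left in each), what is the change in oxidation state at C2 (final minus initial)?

Before: C2 has 1 bond to C, 3 bonds to O → oxidation state +3.
After: C2 has 1 bond to C, 2 bonds to O, 1 bond to N → oxidation state +3.
Δ = +3 − (+3) = 0, so no net redox change at C2.

0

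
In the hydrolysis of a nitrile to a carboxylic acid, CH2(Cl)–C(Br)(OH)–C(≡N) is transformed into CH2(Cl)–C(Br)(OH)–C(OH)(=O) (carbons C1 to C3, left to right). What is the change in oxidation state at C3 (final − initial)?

Before: C3 has 1 bond to C, 3 bonds to N → oxidation state +3.
After: C3 has 1 bond to C, 3 bonds to O → oxidation state +3.
Δ = +3 − (+3) = 0, so no net redox change at C3.

0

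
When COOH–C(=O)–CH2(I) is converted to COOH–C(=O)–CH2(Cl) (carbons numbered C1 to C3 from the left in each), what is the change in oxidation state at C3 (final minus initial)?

Before: C3 has 1 bond to C, 2 bonds to H, 1 bond to I → oxidation state -1.
After: C3 has 1 bond to C, 2 bonds to H, 1 bond to Cl → oxidation state -1.
Δ = -1 − (-1) = 0, so no net redox change at C3.

0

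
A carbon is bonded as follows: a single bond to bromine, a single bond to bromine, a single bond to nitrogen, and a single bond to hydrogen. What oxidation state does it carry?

The carbon has one bond to H (-1), one bond to Br (+1), one bond to Br (+1), one bond to N (+1).
Oxidation state = -1 + 1 + 1 + 1 = +2.

+2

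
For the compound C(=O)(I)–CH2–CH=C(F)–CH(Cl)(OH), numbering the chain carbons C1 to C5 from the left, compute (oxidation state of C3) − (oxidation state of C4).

-2

C3: 3C, 1H → 0 − 1 = -1
C4: 3C, 1F → 0 + 1 = +1
Difference: -1 − (+1) = -2.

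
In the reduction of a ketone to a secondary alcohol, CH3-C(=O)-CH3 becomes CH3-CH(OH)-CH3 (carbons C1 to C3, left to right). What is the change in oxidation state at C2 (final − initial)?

Before: C2 has 2 bonds to C, 2 bonds to O → oxidation state +2.
After: C2 has 2 bonds to C, 1 bond to H, 1 bond to O → oxidation state 0.
Δ = 0 − (+2) = -2, so this is a reduction at C2.

-2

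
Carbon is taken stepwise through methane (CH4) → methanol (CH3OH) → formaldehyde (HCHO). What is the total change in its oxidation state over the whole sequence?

Carbon oxidation states along the series — methane: -4, methanol: -2, formaldehyde: 0.
Net change = 0 − (-4) = +4.

+4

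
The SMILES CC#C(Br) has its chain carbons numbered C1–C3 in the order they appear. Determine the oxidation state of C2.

C2 has one bond to C (0), a triple bond to C (3×0 = 0).
Oxidation state = 0 + 0 = 0.

0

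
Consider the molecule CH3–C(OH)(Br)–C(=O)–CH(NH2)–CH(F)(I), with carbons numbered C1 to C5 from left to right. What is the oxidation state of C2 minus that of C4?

C2: 2C, 1O, 1Br → 0 + 1 + 1 = +2
C4: 2C, 1H, 1N → 0 − 1 + 1 = 0
Difference: +2 − (0) = +2.

+2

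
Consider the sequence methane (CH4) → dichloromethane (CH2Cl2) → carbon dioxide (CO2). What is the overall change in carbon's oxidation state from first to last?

+8

Carbon oxidation states along the series — methane: -4, dichloromethane: 0, carbon dioxide: +4.
Net change = +4 − (-4) = +8.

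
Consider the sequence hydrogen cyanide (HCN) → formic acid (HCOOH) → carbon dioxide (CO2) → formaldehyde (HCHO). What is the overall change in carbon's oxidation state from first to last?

-2

Carbon oxidation states along the series — hydrogen cyanide: +2, formic acid: +2, carbon dioxide: +4, formaldehyde: 0.
Net change = 0 − (+2) = -2.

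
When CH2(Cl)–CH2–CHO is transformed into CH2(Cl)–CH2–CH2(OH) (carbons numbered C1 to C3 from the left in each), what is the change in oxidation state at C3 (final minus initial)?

-2

Before: C3 has 1 bond to C, 1 bond to H, 2 bonds to O → oxidation state +1.
After: C3 has 1 bond to C, 2 bonds to H, 1 bond to O → oxidation state -1.
Δ = -1 − (+1) = -2, so this is a reduction at C3.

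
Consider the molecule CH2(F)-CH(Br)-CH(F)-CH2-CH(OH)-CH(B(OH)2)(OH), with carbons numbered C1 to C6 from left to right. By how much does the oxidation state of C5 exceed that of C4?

C5: 2C, 1H, 1O → 0 − 1 + 1 = 0
C4: 2C, 2H → 0 − 2 = -2
Difference: 0 − (-2) = +2.

+2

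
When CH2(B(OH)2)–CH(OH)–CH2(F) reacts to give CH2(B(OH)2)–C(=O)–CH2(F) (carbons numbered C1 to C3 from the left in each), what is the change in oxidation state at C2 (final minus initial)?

+2

Before: C2 has 2 bonds to C, 1 bond to H, 1 bond to O → oxidation state 0.
After: C2 has 2 bonds to C, 2 bonds to O → oxidation state +2.
Δ = +2 − (0) = +2, so this is an oxidation at C2.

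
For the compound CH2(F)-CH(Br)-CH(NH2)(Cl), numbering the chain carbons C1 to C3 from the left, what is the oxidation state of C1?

Bonds to more-electronegative neighbours contribute +1 each, bonds to H or metals contribute −1 each, and C–C bonds contribute 0.
C1 has one bond to C (0), one bond to F (+1), one bond to H (-1), one bond to H (-1).
Oxidation state = 0 + 1 − 1 − 1 = -1.

-1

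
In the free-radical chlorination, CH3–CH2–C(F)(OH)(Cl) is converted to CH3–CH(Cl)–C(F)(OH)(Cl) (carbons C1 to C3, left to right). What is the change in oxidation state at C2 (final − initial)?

Before: C2 has 2 bonds to C, 2 bonds to H → oxidation state -2.
After: C2 has 2 bonds to C, 1 bond to H, 1 bond to Cl → oxidation state 0.
Δ = 0 − (-2) = +2, so this is an oxidation at C2.

+2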